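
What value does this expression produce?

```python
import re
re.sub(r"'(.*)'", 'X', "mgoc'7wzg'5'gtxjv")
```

'mgocXgtxjv'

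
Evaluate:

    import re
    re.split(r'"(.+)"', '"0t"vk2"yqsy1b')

The group in the pattern means `split` returns the separators' captures alongside the pieces.

['', '0t"vk2', 'yqsy1b']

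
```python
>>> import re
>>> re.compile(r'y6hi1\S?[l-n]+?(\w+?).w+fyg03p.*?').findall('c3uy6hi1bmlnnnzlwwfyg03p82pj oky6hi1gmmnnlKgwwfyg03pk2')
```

['lnnnz', 'mnnlK']

Pattern: the literal 'y6h', then the literal 'i1', then optionally a non-whitespace character; then one or more of a character in [l-n] (lazy); then one or more of a word character (lazy) (captured); then any character, then one or more of a literal 'w', then the literal 'fyg'; then the literal '03p', then zero or more of any character (lazy).
Scanning left to right: at [3:24] match 'y6hi1bmlnnnzlwwfyg03p', group 1 = 'lnnnz'; at [31:52] match 'y6hi1gmmnnlKgwwfyg03p', group 1 = 'mnnlK'.
One capturing group, so `findall` returns just the captured substring from each match — 2 in all.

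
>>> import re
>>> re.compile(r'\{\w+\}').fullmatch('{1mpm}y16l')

`re.fullmatch` requires the pattern to consume the entire string.
Here the string isn't matched end-to-end, so the call returns None.

None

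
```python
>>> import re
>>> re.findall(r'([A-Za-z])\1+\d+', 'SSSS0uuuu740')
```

['S', 'u']

After group 1 captures some text, `\1` only succeeds where that same text appears again.
With a single group, `findall` returns only what that group captured — 2 items.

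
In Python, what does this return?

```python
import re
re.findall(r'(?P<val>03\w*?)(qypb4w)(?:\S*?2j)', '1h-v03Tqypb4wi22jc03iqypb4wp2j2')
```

[('03T', 'qypb4w'), ('03i', 'qypb4w')]

This matches the literal '03', then zero or more of a word character (lazy) (captured as 'val'); then the literal 'qyp', then the literal 'b4w' (captured); then zero or more of a non-whitespace character (lazy), then the literal '2j' (non-capturing group).
A non-greedy quantifier consumes as few characters as it can — just enough that the remainder of the pattern still matches from where it stops; whatever follows it matches normally.
Matches: at [4:17] match '03Tqypb4wi22j', groups = ('03T', 'qypb4w'); at [18:30] match '03iqypb4wp2j', groups = ('03i', 'qypb4w').
Multiple groups make `findall` return tuples — one 2-tuple for each match.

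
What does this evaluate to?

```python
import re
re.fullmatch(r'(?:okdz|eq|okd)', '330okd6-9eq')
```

None

For `fullmatch`, every character of the input must be accounted for by the pattern.
Here the string isn't matched end-to-end, so the call returns None.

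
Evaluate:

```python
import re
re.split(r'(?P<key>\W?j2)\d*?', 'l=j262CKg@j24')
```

['l', '=j2', '62CKg', '@j2', '4']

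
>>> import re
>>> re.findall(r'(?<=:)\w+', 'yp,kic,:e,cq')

['e']

Lookahead/lookbehind check context without consuming it, so the matched span excludes the asserted characters.
Scanning left to right: at [8:9] → 'e'.
`findall` yields the raw match text (1 of them) because the pattern has no groups.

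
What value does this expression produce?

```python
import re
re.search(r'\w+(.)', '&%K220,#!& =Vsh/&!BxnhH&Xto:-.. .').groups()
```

Pattern: one or more of a word character; then any character (captured).
Unlike `match`, `search` isn't anchored — it looks for the pattern anywhere in the string.
The match spans [2:7] → 'K220,'.
Captured: group 1 = ','.

(',',)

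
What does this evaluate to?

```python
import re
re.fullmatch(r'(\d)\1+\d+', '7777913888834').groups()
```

('7',)

`\1` is not a pattern — it's the concrete string captured by group 1, re-applied verbatim.
For `fullmatch`, every character of the input must be accounted for by the pattern.
The match spans [0:13] → '7777913888834'.
Captured: group 1 = '7'.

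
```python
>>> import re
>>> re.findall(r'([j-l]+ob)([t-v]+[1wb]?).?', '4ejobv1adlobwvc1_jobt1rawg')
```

[('job', 'v1'), ('job', 't1')]

The pattern matches one or more of a character in [j-l], then the literal 'ob' (captured); then one or more of a character in [t-v], then optionally one of [1wb] (captured); then optionally any character.
Matches: at [2:8] match 'jobv1a', groups = ('job', 'v1'); at [17:23] match 'jobt1r', groups = ('job', 't1').
Multiple groups make `findall` return tuples — one 2-tuple for each match.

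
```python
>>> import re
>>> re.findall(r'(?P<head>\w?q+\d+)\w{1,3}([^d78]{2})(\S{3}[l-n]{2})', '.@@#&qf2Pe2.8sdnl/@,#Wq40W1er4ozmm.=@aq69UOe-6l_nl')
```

This matches optionally a word character, then one or more of the literal 'q', then one or more of a digit (captured as 'head'); then 1 to 3 of a word character; then exactly 2 of any character except [d78] (captured); then exactly 3 of a non-whitespace character, then exactly 2 of a character in [l-n] (captured).
3 groups means each result is a tuple of 3 captured strings — 2 here.

[('Wq40', 'er', '4ozmm'), ('aq69', 'e-', '6l_nl')]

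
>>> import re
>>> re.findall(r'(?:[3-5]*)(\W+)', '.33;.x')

['.', ';.']

The pattern matches zero or more of a character in [3-5] (non-capturing group); then one or more of a non-word character (captured).
`findall` collects group 1 from each match (2 total).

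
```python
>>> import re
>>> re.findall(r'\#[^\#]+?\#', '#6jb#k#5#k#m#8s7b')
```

Matches: at [0:5] → '#6jb#'; at [6:9] → '#5#'; at [10:13] → '#m#'.
Since nothing is captured, `findall` lists the 3 matched substrings directly.

['#6jb#', '#5#', '#m#']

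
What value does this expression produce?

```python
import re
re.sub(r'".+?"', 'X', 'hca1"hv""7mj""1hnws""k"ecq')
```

A `+?`/`*?`/`{m,n}?` starts at its minimum and grows only as far as needed for what follows to match.
Matches: at [4:8] → '"hv"'; at [8:13] → '"7mj"'; at [13:20] → '"1hnws"'; at [20:23] → '"k"'.
Every occurrence is swapped for 'X'.

'hca1XXXXecq'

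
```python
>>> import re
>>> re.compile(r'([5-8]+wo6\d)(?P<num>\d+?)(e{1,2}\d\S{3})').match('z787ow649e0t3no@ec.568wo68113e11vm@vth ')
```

None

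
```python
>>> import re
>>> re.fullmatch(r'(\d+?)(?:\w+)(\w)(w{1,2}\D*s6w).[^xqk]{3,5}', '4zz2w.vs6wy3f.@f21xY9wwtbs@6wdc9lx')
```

None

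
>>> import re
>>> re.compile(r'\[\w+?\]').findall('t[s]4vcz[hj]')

['[s]', '[hj]']

No capturing groups, so `findall` returns the 2 full match strings.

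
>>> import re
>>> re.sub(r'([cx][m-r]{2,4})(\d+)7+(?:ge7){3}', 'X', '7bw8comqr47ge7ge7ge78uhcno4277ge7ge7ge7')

'7bw8X8uhX'

The pattern matches one of [cx], then 2 to 4 of a character in [m-r] (captured); then one or more of a digit (captured); then one or more of a literal '7', then the literal 'ge7' repeated 3 times.
Matches: at [4:20] → 'comqr47ge7ge7ge7'; at [23:39] → 'cno4277ge7ge7ge7'.
Every occurrence is swapped for 'X'.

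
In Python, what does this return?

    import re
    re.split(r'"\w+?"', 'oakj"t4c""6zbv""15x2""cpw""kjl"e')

['oakj', '', '', '', '', 'e']

Splitting on the pattern gives 6 pieces.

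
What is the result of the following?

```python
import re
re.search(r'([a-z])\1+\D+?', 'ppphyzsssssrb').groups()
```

The match spans [0:4] → 'ppph'.
Captured: group 1 = 'p'.

('p',)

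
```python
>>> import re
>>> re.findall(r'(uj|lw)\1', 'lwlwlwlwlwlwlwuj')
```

`\1` is not a pattern — it's the concrete string captured by group 1, re-applied verbatim.
Scanning left to right: at [0:4] match 'lwlw', group 1 = 'lw'; at [4:8] match 'lwlw', group 1 = 'lw'; at [8:12] match 'lwlw', group 1 = 'lw'.
`findall` collects group 1 from each match (3 total).

['lw', 'lw', 'lw']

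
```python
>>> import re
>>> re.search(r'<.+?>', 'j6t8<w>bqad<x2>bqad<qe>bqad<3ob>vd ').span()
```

`re.search` tries every starting position until one works.
The match spans [4:7] → '<w>'.

(4, 7)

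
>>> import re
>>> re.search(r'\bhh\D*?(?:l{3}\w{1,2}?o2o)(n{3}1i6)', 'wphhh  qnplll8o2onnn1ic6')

None

This matches a word boundary (`\b`, zero-width); then the literal 'hh', then zero or more of a non-digit (lazy); then exactly 3 of a literal 'l', then 1 to 2 of a word character (lazy), then the literal 'o2o' (non-capturing group); then exactly 3 of the literal 'n', then the literal '1i6' (captured).
Here no position works, so the call returns None.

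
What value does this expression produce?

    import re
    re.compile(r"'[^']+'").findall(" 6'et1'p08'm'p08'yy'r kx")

Matches: at [2:7] → "'et1'"; at [10:13] → "'m'"; at [16:20] → "'yy'".
`findall` yields the raw match text (3 of them) because the pattern has no groups.

["'et1'", "'m'", "'yy'"]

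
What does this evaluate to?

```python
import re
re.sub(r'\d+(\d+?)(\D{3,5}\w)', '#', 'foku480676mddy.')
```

'foku#.'

Each match is replaced by '#'.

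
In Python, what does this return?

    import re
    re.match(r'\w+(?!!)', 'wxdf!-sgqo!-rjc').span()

(0, 3)

A negative assertion filters positions out without eating any characters.
`re.match` only tries the pattern at the start of the string.
The match spans [0:3] → 'wxd'.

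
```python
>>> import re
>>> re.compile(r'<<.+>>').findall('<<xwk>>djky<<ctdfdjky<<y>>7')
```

['<<xwk>>djky<<ctdfdjky<<y>>']

Walking the string: at [0:26] → '<<xwk>>djky<<ctdfdjky<<y>>'.
`findall` yields the raw match text (1 of them) because the pattern has no groups.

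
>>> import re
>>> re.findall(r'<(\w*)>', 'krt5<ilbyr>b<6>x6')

['ilbyr', '6']

Because there's exactly one group, `findall` drops the full match and keeps group 1 from each hit.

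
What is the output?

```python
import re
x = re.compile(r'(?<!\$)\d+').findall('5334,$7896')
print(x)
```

Because the assertion is negative and zero-width, positions next to the forbidden text are skipped.
No capturing groups, so `findall` returns the 2 full match strings.

['5334', '896']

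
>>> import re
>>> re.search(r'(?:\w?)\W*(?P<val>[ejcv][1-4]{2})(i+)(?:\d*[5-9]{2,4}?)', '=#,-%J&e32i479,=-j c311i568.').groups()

The match spans [5:14] → 'J&e32i479'.
Captured: group 1 = 'e32', group 2 = 'i'.

('e32', 'i')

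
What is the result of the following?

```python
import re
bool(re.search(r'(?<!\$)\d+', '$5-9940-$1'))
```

The negative lookaround is zero-width — it rules out positions where the adjacent text would match, without consuming anything.
`re.search` tries every starting position until one works.
The match spans [3:7] → '9940'.

True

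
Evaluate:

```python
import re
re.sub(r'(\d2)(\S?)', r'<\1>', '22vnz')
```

Pattern: a digit, then the literal '2' (captured); then optionally a non-whitespace character (captured).
Matches: at [0:3] → '22v'.
Each match is replaced using the text its own group 1 captured.

'<22>nz'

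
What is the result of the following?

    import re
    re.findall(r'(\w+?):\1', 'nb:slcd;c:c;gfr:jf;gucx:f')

['c']

A backreference is literal: `\1` must see the identical characters the first group matched.
Because there's exactly one group, `findall` drops the full match and keeps group 1 from the one hit.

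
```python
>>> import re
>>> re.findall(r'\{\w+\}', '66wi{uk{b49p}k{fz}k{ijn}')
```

['{b49p}', '{fz}', '{ijn}']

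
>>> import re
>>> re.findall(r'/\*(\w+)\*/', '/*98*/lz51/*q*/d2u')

['98', 'q']

`findall` collects group 1 from each match (2 total).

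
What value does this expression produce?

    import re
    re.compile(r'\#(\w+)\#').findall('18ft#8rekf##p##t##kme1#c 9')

['8rekf', 'p', 't', 'kme1']

One capturing group, so `findall` returns just the captured substring from each match — 4 in all.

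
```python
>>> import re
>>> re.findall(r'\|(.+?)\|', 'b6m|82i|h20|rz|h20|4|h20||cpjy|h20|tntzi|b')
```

Because the quantifier is non-greedy, it stops expanding at the earliest point where the rest of the pattern can succeed.
With a single group, `findall` returns only what that group captured — 5 items.

['82i', 'rz', '4', '|cpjy', 'tntzi']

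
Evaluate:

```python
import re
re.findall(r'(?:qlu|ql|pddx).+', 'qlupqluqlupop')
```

`findall` yields the raw match text (1 of them) because the pattern has no groups.

['qlupqluqlupop']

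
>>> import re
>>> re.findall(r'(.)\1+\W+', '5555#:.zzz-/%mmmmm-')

A backreference is literal: `\1` must see the identical characters the first group matched.
Walking the string: at [0:7] match '5555#:.', group 1 = '5'; at [7:13] match 'zzz-/%', group 1 = 'z'; at [13:19] match 'mmmmm-', group 1 = 'm'.
Because there's exactly one group, `findall` drops the full match and keeps group 1 from each hit.

['5', 'z', 'm']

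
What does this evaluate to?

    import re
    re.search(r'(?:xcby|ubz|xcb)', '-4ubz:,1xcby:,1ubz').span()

(2, 5)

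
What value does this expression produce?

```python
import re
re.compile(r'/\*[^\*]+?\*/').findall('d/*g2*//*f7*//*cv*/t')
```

Walking the string: at [1:7] → '/*g2*/'; at [7:13] → '/*f7*/'; at [13:19] → '/*cv*/'.
With no groups in the pattern, `findall` gives back each whole match — 3 here.

['/*g2*/', '/*f7*/', '/*cv*/']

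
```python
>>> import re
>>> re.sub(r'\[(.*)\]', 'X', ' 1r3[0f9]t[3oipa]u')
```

' 1r3Xu'

Each match is replaced by 'X'.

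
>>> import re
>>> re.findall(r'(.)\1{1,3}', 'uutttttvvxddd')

After group 1 captures some text, `\1` only succeeds where that same text appears again.
Scanning left to right: at [0:2] match 'uu', group 1 = 'u'; at [2:6] match 'tttt', group 1 = 't'; at [7:9] match 'vv', group 1 = 'v'; at [10:13] match 'ddd', group 1 = 'd'.
One capturing group, so `findall` returns just the captured substring from each match — 4 in all.

['u', 't', 'v', 'd']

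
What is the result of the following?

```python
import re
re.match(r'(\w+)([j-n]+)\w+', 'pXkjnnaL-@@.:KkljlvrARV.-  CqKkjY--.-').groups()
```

The pattern matches one or more of a word character (captured); then one or more of a character in [j-n] (captured); then one or more of a word character.
With `match`, the pattern is implicitly anchored at the beginning.
The match spans [0:8] → 'pXkjnnaL'.
Captured: group 1 = 'pXkjn', group 2 = 'n'.

('pXkjn', 'n')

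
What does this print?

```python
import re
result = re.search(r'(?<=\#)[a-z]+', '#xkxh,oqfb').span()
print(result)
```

The positive lookaround only admits positions where the adjacent text matches; those characters stay outside the span.
The match spans [1:5] → 'xkxh'.

(1, 5)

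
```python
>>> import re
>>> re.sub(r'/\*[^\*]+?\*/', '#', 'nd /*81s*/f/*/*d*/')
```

'nd #f/*#'

Matches: at [3:10] → '/*81s*/'; at [13:18] → '/*d*/'.
Every occurrence is swapped for '#'.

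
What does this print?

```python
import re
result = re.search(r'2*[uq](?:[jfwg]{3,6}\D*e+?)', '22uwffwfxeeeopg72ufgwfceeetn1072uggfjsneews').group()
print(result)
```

22uwffwfxeee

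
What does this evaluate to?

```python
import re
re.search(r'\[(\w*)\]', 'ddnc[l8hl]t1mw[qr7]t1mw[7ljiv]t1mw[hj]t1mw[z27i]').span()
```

(4, 10)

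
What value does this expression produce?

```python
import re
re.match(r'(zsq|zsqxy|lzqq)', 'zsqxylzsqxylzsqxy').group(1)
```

'zsq'

The match spans [0:3] → 'zsq'.
Captured: group 1 = 'zsq'.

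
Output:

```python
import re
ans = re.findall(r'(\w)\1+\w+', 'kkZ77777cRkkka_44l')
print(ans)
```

After group 1 captures some text, `\1` only succeeds where that same text appears again.
Matches: at [0:18] match 'kkZ77777cRkkka_44l', group 1 = 'k'.
One capturing group, so `findall` returns just the captured substring from the one match — 1 in all.

['k']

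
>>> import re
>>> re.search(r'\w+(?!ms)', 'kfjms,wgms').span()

(0, 5)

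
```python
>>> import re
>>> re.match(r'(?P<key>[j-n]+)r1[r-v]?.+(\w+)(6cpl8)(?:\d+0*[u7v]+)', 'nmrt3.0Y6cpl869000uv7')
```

With `match`, the pattern is implicitly anchored at the beginning.
Here the string doesn't start with a match, so the call returns None.

None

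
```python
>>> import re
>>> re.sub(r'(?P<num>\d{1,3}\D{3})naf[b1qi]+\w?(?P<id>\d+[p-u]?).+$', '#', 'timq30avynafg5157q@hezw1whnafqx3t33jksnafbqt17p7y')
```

The pattern matches 1 to 3 of a digit, then exactly 3 of a non-digit (captured as 'num'); then the literal 'naf', then one or more of one of [b1qi], then optionally a word character; then one or more of a digit, then optionally a character in [p-u] (captured as 'id'); then one or more of any character; then anchored at the end.
Matches: at [33:49] → '33jksnafbqt17p7y'.
Each match is replaced by '#'.

'timq30avynafg5157q@hezw1whnafqx3t#'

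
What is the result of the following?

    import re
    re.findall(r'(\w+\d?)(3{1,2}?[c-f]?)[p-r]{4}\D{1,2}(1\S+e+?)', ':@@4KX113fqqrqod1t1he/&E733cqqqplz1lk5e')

[('4KX11', '3f', '1t1he/&E733cqqqplz1lk5e')]

Pattern: one or more of a word character, then optionally a digit (captured); then 1 to 2 of a literal '3' (lazy), then optionally a character in [c-f] (captured); then exactly 4 of a character in [p-r], then 1 to 2 of a non-digit; then a literal '1', then one or more of a non-whitespace character, then one or more of a literal 'e' (lazy) (captured).
Walking the string: at [3:39] match '4KX113fqqrqod1t1he/&E733cqqqplz1lk5e', groups = ('4KX11', '3f', '1t1he/&E733cqqqplz1lk5e').
Multiple groups make `findall` return tuples — one 3-tuple for the one match.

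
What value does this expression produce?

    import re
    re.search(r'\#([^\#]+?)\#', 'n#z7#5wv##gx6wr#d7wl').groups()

('z7',)

The match spans [1:5] → '#z7#'.
Captured: group 1 = 'z7'.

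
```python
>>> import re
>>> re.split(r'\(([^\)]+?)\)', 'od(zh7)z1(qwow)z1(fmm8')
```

['od', 'zh7', 'z1', 'qwow', 'z1(fmm8']

Matches to split on: at [2:7] → '(zh7)'; at [9:15] → '(qwow)'.
`re.split` interleaves the captured-group text with the surrounding fragments.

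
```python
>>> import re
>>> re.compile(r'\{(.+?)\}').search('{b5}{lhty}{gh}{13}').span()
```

(0, 4)

A non-greedy quantifier consumes as few characters as it can — just enough that the remainder of the pattern still matches from where it stops; whatever follows it matches normally.
`search` walks the string left to right and returns the first match it finds.
The match spans [0:4] → '{b5}'.
Captured: group 1 = 'b5'.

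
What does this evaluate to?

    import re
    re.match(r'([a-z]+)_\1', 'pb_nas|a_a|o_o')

`re.match` won't scan ahead — the pattern has to work from the very first character.
Here the pattern fails at index 0, so the call returns None.

None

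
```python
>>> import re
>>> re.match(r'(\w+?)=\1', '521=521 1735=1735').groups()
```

('521',)

The backreference `\1` re-matches whatever the first group consumed, character for character.
`re.match` only tries the pattern at the start of the string.
The match spans [0:7] → '521=521'.
Captured: group 1 = '521'.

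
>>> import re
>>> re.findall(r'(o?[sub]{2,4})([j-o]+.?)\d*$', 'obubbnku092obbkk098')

This matches optionally the literal 'o', then 2 to 4 of one of [sub] (captured); then one or more of a character in [j-o], then optionally any character (captured); then zero or more of a digit; then anchored at the end.
Scanning left to right: at [11:19] match 'obbkk098', groups = ('obb', 'kk0').
With 2 capturing groups, `findall` returns a 2-tuple per match.

[('obb', 'kk0')]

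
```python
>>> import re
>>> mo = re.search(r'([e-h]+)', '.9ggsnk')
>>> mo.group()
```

'gg'

This matches one or more of a character in [e-h] (captured).
`re.search` scans for the first position where the pattern succeeds.
The match spans [2:4] → 'gg'.
Captured: group 1 = 'gg'.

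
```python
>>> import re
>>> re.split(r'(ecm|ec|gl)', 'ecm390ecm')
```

['', 'ecm', '390', 'ecm', '']

Branches in `(...|...)` are attempted left-to-right; the first branch that allows the whole pattern to succeed is taken.
Because the pattern has a capturing group, `split` also inserts each captured text between the pieces.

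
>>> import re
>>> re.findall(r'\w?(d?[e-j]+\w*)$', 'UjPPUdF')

Pattern: optionally a word character; then optionally a literal 'd', then one or more of a character in [e-j], then zero or more of a word character (captured); then anchored at the end.
Walking the string: at [0:7] match 'UjPPUdF', group 1 = 'jPPUdF'.
One capturing group, so `findall` returns just the captured substring from the one match — 1 in all.

['jPPUdF']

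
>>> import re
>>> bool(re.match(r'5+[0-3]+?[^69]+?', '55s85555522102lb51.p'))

False

`match` is anchored at position 0; if the pattern doesn't fit there, it returns None.
Here position 0 doesn't satisfy it, so the call returns None, and `bool(None)` is False.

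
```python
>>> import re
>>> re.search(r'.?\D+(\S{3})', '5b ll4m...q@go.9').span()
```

(0, 8)

The pattern matches optionally any character, then one or more of a non-digit; then exactly 3 of a non-whitespace character (captured).
`re.search` scans for the first position where the pattern succeeds.
The match spans [0:8] → '5b ll4m.'.
Captured: group 1 = '4m.'.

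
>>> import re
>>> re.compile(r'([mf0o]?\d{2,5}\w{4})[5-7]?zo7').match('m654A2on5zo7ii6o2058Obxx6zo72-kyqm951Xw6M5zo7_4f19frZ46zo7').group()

'm654A2on5zo7'

This matches optionally one of [mf0o], then 2 to 5 of a digit, then exactly 4 of a word character (captured); then optionally a character in [5-7], then the literal 'zo7'.
`re.match` only tries the pattern at the start of the string.
The match spans [0:12] → 'm654A2on5zo7'.
Captured: group 1 = 'm654A2on'.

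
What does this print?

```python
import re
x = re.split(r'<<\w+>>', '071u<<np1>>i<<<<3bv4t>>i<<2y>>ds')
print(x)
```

Matches to split on: at [4:11] → '<<np1>>'; at [14:23] → '<<3bv4t>>'; at [24:30] → '<<2y>>'.
Each match becomes a cut point; 4 segments remain.

['071u', 'i<<', 'i', 'ds']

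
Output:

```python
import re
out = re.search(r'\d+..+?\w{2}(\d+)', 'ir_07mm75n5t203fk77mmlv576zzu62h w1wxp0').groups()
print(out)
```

Pattern: one or more of a digit; then any character, then one or more of any character (lazy), then exactly 2 of a word character; then one or more of a digit (captured).
Unlike `match`, `search` isn't anchored — it looks for the pattern anywhere in the string.
The match spans [3:11] → '07mm75n5'.
Captured: group 1 = '5'.

('5',)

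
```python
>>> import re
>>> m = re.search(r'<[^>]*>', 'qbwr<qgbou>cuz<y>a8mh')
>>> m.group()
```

Unlike `match`, `search` isn't anchored — it looks for the pattern anywhere in the string.
The match spans [4:11] → '<qgbou>'.

'<qgbou>'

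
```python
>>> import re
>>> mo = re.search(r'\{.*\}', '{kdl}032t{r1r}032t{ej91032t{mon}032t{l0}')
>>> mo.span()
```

(0, 40)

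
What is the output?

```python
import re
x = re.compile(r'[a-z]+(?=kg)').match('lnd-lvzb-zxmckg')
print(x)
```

None

The lookaround is zero-width — it requires the adjacent text to match without consuming it, so the asserted text isn't part of the match.
`re.match` only tries the pattern at the start of the string.
Here the string doesn't start with a match, so the call returns None.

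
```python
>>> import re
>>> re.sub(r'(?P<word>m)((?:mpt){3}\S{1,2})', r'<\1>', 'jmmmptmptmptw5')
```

'jm<m>'

This matches a literal 'm' (captured as 'word'); then the literal 'mpt' repeated 3 times, then 1 to 2 of a non-whitespace character (captured).
Matches: at [2:14] → 'mmptmptmptw5'.
The replacement refers to a captured group, so each match is rewritten using its own captured text.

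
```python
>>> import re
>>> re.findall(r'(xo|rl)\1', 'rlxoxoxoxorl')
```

['xo', 'xo']

After group 1 captures some text, `\1` only succeeds where that same text appears again.
Walking the string: at [2:6] match 'xoxo', group 1 = 'xo'; at [6:10] match 'xoxo', group 1 = 'xo'.
With a single group, `findall` returns only what that group captured — 2 items.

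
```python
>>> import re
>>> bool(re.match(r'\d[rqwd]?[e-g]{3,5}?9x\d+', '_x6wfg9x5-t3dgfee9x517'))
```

False

`match` is anchored at position 0; if the pattern doesn't fit there, it returns None.
Here the pattern fails at index 0, so the call returns None, and `bool(None)` is False.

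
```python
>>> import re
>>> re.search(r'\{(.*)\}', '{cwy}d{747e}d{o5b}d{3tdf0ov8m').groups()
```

Unlike `match`, `search` isn't anchored — it looks for the pattern anywhere in the string.
The match spans [0:18] → '{cwy}d{747e}d{o5b}'.
Captured: group 1 = 'cwy}d{747e}d{o5b'.

('cwy}d{747e}d{o5b',)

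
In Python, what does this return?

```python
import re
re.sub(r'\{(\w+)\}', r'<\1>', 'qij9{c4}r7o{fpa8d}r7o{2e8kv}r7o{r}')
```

'qij9<c4>r7o<fpa8d>r7o<2e8kv>r7o<r>'

Each match is replaced using the text its own group 1 captured.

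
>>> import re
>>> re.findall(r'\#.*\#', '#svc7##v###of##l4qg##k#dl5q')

['#svc7##v###of##l4qg##k#']

No capturing groups, so `findall` returns the 1 full match string.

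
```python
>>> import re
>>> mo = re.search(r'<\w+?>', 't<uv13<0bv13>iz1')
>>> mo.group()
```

The match spans [6:13] → '<0bv13>'.

'<0bv13>'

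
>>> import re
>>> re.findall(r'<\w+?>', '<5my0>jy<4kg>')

Scanning left to right: at [0:6] → '<5my0>'; at [8:13] → '<4kg>'.
`findall` yields the raw match text (2 of them) because the pattern has no groups.

['<5my0>', '<4kg>']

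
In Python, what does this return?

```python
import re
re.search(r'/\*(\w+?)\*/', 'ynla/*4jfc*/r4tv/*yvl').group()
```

'/*4jfc*/'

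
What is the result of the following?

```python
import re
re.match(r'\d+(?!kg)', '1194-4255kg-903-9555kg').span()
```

(0, 4)

A negative assertion filters positions out without eating any characters.
`re.match` won't scan ahead — the pattern has to work from the very first character.
The match spans [0:4] → '1194'.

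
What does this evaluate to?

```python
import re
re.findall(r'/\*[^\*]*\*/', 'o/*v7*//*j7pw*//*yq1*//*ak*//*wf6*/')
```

['/*v7*/', '/*j7pw*/', '/*yq1*/', '/*ak*/', '/*wf6*/']

Scanning left to right: at [1:7] → '/*v7*/'; at [7:15] → '/*j7pw*/'; at [15:22] → '/*yq1*/'; at [22:28] → '/*ak*/'; at [28:35] → '/*wf6*/'.
No capturing groups, so `findall` returns the 5 full match strings.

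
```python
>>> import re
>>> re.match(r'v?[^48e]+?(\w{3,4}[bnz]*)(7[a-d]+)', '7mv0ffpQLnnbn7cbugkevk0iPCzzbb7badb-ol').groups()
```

The pattern matches optionally a literal 'v', then one or more of any character except [48e] (lazy); then 3 to 4 of a word character, then zero or more of one of [bnz] (captured); then the literal '7', then one or more of a character in [a-d] (captured).
With `match`, the pattern is implicitly anchored at the beginning.
The match spans [0:16] → '7mv0ffpQLnnbn7cb'.
Captured: group 1 = 'fpQLnnbn', group 2 = '7cb'.

('fpQLnnbn', '7cb')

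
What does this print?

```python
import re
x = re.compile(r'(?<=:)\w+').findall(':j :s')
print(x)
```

The positive lookaround only admits positions where the adjacent text matches; those characters stay outside the span.
Walking the string: at [1:2] → 'j'; at [4:5] → 's'.
Since nothing is captured, `findall` lists the 2 matched substrings directly.

['j', 's']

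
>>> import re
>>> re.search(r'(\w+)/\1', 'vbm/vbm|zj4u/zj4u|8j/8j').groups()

The match spans [0:7] → 'vbm/vbm'.
Captured: group 1 = 'vbm'.

('vbm',)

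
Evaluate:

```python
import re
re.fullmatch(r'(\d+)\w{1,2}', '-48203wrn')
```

None

This matches one or more of a digit (captured); then 1 to 2 of a word character.
For `fullmatch`, every character of the input must be accounted for by the pattern.
Here the pattern can't cover the whole string, so the call returns None.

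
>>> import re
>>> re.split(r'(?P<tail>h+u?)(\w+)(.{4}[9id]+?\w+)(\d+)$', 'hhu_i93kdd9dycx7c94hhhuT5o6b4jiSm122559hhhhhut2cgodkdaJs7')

The pattern matches one or more of a literal 'h', then optionally the literal 'u' (captured as 'tail'); then one or more of a word character (captured); then exactly 4 of any character, then one or more of one of [9id] (lazy), then one or more of a word character (captured); then one or more of a digit (captured); then anchored at the end.
Matches to split on: at [0:57] → 'hhu_i93kdd9dycx7c94hhhuT5o6b4jiSm122559hhhhhut2cgodkdaJs7'.
`re.split` interleaves the captured-group text with the surrounding fragments.

['', 'hhu', '_i93kdd9dycx7c94hhhuT5o6b4jiSm122559hhhhhut2c', 'godkdaJs', '7', '']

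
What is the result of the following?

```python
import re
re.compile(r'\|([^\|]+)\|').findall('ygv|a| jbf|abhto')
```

['a']

Matches: at [3:6] match '|a|', group 1 = 'a'.
With a single group, `findall` returns only what that group captured — 1 item.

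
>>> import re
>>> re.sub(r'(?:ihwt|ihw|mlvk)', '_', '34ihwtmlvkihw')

Alternation isn't longest-match — the leftmost alternative that fits at this position is chosen.
Every occurrence is swapped for '_'.

'34___'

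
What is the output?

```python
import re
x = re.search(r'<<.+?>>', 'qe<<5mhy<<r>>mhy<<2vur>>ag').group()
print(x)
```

<<5mhy<<r>>

The match spans [2:13] → '<<5mhy<<r>>'.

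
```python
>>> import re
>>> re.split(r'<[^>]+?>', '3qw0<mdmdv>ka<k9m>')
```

['3qw0', 'ka', '']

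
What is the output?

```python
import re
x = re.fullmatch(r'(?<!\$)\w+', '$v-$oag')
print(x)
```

None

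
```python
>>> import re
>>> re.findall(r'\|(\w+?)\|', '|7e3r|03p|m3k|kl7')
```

['7e3r', 'm3k']

Scanning left to right: at [0:6] match '|7e3r|', group 1 = '7e3r'; at [9:14] match '|m3k|', group 1 = 'm3k'.
Because there's exactly one group, `findall` drops the full match and keeps group 1 from each hit.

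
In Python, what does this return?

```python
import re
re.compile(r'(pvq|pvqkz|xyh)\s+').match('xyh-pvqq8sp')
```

None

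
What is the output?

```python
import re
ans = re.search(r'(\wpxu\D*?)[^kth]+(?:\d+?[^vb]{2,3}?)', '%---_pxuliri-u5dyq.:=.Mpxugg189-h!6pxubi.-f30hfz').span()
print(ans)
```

(4, 33)

The `?` after the quantifier makes it lazy — it takes as little as possible before letting the rest of the pattern try.
The match spans [4:33] → '_pxuliri-u5dyq.:=.Mpxugg189-h'.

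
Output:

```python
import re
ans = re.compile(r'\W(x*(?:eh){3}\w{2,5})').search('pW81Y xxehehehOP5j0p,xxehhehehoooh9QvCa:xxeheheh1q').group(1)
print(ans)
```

xxehehehOP5j0

This matches a non-word character; then zero or more of a literal 'x', then the literal 'eh' repeated 3 times, then 2 to 5 of a word character (captured).
Unlike `match`, `search` isn't anchored — it looks for the pattern anywhere in the string.
The match spans [5:19] → ' xxehehehOP5j0'.
Captured: group 1 = 'xxehehehOP5j0'.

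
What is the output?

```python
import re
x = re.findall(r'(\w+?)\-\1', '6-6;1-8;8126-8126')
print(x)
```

['6', '8126']

The backreference `\1` re-matches whatever the first group consumed, character for character.
Walking the string: at [0:3] match '6-6', group 1 = '6'; at [8:17] match '8126-8126', group 1 = '8126'.
With a single group, `findall` returns only what that group captured — 2 items.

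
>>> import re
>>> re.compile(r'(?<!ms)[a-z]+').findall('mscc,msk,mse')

A negative assertion filters positions out without eating any characters.
With no groups in the pattern, `findall` gives back each whole match — 3 here.

['mscc', 'msk', 'mse']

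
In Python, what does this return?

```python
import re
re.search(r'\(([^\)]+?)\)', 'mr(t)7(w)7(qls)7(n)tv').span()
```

(2, 5)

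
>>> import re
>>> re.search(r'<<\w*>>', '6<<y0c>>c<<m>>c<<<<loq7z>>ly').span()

(1, 8)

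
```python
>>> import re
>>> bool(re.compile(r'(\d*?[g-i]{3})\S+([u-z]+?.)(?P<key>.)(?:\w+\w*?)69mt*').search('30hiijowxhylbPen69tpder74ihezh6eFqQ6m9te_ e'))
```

False

Here no position works, so the call returns None, and `bool(None)` is False.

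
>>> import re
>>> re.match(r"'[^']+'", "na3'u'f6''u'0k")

With `match`, the pattern is implicitly anchored at the beginning.
Here the pattern fails at index 0, so the call returns None.

None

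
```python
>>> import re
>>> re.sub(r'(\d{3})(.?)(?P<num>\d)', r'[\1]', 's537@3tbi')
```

`\1` in the replacement pulls in group 1's text for each match.

's[537]tbi'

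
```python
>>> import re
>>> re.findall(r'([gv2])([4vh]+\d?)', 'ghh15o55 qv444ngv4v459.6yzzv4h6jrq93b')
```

[('g', 'hh1'), ('v', '444'), ('g', 'v4v45'), ('v', '4h6')]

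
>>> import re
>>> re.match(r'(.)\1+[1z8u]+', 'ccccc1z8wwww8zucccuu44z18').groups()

The match spans [0:8] → 'ccccc1z8'.
Captured: group 1 = 'c'.

('c',)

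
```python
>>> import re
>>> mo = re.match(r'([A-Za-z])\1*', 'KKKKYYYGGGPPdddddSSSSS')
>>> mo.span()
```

(0, 4)

`\1` has to match the exact text group 1 already captured.
With `match`, the pattern is implicitly anchored at the beginning.
The match spans [0:4] → 'KKKK'.
Captured: group 1 = 'K'.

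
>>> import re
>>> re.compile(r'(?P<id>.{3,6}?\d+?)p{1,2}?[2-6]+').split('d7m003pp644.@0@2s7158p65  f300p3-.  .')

Pattern: 3 to 6 of any character (lazy), then one or more of a digit (lazy) (captured as 'id'); then 1 to 2 of the literal 'p' (lazy), then one or more of a character in [2-6].
Matches to split on: at [0:11] → 'd7m003pp644'; at [11:24] → '.@0@2s7158p65'; at [24:32] → '  f300p3'.
`re.split` interleaves the captured-group text with the surrounding fragments.

['', 'd7m003', '', '.@0@2s7158', '', '  f300', '-.  .']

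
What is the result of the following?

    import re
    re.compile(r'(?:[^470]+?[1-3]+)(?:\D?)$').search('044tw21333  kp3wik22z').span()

Pattern: one or more of any character except [470] (lazy), then one or more of a character in [1-3] (non-capturing group); then optionally a non-digit (non-capturing group); then anchored at the end.
`re.search` tries every starting position until one works.
The match spans [3:21] → 'tw21333  kp3wik22z'.

(3, 21)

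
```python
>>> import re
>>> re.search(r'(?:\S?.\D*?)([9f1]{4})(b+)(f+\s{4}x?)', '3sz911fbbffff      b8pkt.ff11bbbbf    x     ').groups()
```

('911f', 'bb', 'ffff    ')

The pattern matches optionally a non-whitespace character, then any character, then zero or more of a non-digit (lazy) (non-capturing group); then exactly 4 of one of [9f1] (captured); then one or more of a literal 'b' (captured); then one or more of a literal 'f', then exactly 4 of whitespace, then optionally the literal 'x' (captured).
`re.search` tries every starting position until one works.
The match spans [0:17] → '3sz911fbbffff    '.
Captured: group 1 = '911f', group 2 = 'bb', group 3 = 'ffff    '.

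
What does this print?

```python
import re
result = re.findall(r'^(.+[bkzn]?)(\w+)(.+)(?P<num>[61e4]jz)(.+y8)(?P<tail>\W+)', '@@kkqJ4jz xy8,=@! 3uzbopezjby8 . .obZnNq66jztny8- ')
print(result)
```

[('@@kkqJ4jz xy8,=@! 3uzbopezjby8 . .obZnN', 'q', '6', '6jz', 'tny8', '- ')]

The pattern matches anchored at the start of the string; then one or more of any character, then optionally one of [bkzn] (captured); then one or more of a word character (captured); then one or more of any character (captured); then one of [61e4], then the literal 'jz' (captured as 'num'); then one or more of any character, then the literal 'y8' (captured); then one or more of a non-word character (captured as 'tail').
Walking the string: at [0:50] match '@@kkqJ4jz xy8,=@! 3uzbopezjby8 . .obZnNq66jztny8- ', groups = ('@@kkqJ4jz xy8,=@! 3uzbopezjby8 . .obZnN', 'q', '6', '6jz', 'tny8', '- ').
With 6 capturing groups, `findall` returns a 6-tuple per match.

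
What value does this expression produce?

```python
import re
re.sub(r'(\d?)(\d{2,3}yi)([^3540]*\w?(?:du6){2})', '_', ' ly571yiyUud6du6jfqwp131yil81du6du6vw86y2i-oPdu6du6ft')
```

The pattern matches optionally a digit (captured); then 2 to 3 of a digit, then the literal 'yi' (captured); then zero or more of any character except [3540], then optionally a word character, then the literal 'du6' repeated 2 times (captured).
Matches: at [21:51] → '131yil81du6du6vw86y2i-oPdu6du6'.
Each match is replaced by '_'.

' ly571yiyUud6du6jfqwp_ft'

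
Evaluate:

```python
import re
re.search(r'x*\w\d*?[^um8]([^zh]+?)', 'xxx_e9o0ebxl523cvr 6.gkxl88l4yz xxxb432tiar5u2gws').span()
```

Pattern: zero or more of the literal 'x', then a word character; then zero or more of a digit (lazy), then any character except [um8]; then one or more of any character except [zh] (lazy) (captured).
Because the quantifier is non-greedy, it stops expanding at the earliest point where the rest of the pattern can succeed.
Unlike `match`, `search` isn't anchored — it looks for the pattern anywhere in the string.
The match spans [0:6] → 'xxx_e9'.
Captured: group 1 = '9'.

(0, 6)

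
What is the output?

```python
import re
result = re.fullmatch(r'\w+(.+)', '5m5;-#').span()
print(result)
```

(0, 6)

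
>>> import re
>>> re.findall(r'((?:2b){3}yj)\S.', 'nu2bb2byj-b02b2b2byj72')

['2b2b2byj']

This matches the literal '2b' repeated 3 times, then the literal 'yj' (captured); then a non-whitespace character, then any character.
Scanning left to right: at [12:22] match '2b2b2byj72', group 1 = '2b2b2byj'.
Because there's exactly one group, `findall` drops the full match and keeps group 1 from the one hit.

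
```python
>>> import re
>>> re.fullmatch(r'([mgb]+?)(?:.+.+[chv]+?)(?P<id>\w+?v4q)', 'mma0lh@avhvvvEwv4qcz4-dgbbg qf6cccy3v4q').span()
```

(0, 39)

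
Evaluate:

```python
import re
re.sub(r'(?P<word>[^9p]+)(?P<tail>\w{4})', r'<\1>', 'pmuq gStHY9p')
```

'p<muq gSt>'

The pattern matches one or more of any character except [9p] (captured as 'word'); then exactly 4 of a word character (captured as 'tail').
Matches: at [1:12] → 'muq gStHY9p'.
`\1` in the replacement pulls in group 1's text for each match.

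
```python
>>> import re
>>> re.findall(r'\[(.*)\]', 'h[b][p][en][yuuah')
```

['b][p][en']

One capturing group, so `findall` returns just the captured substring from the one match — 1 in all.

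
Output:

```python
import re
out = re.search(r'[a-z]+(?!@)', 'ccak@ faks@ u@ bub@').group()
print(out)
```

cca

The negative lookahead/lookbehind blocks any match where the forbidden context is present.
`re.search` scans for the first position where the pattern succeeds.
The match spans [0:3] → 'cca'.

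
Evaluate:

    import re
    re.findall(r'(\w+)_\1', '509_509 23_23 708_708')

A backreference is literal: `\1` must see the identical characters the first group matched.
Scanning left to right: at [0:7] match '509_509', group 1 = '509'; at [8:13] match '23_23', group 1 = '23'; at [14:21] match '708_708', group 1 = '708'.
One capturing group, so `findall` returns just the captured substring from each match — 3 in all.

['509', '23', '708']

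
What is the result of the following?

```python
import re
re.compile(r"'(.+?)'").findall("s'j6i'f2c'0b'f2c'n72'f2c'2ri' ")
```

['j6i', '0b', 'n72', '2ri']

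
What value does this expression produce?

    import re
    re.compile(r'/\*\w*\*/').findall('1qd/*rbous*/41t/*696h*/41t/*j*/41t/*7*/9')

['/*rbous*/', '/*696h*/', '/*j*/', '/*7*/']

Matches: at [3:12] → '/*rbous*/'; at [15:23] → '/*696h*/'; at [26:31] → '/*j*/'; at [34:39] → '/*7*/'.
`findall` yields the raw match text (4 of them) because the pattern has no groups.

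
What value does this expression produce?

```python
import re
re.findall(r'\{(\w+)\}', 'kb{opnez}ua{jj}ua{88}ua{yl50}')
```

['opnez', 'jj', '88', 'yl50']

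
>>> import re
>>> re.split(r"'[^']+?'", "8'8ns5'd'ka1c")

Matches to split on: at [1:7] → "'8ns5'".
The string is cut at each match, leaving 2 pieces.

['8', "d'ka1c"]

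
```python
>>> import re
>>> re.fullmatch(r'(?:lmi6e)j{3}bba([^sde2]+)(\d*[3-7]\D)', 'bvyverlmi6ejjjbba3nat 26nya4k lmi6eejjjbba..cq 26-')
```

`re.fullmatch` requires the pattern to consume the entire string.
Here the pattern can't cover the whole string, so the call returns None.

None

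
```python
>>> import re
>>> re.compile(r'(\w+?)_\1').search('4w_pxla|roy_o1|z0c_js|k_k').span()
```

(22, 25)

A backreference is literal: `\1` must see the identical characters the first group matched.
The match spans [22:25] → 'k_k'.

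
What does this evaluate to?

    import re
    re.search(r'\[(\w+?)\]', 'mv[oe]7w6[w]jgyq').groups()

`search` walks the string left to right and returns the first match it finds.
The match spans [2:6] → '[oe]'.
Captured: group 1 = 'oe'.

('oe',)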